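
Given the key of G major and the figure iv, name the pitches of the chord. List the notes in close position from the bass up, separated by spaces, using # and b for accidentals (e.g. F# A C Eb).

C Eb G

Scale degree 4 in G major is C; here the chord built on it is altered to a minor triad. iv is the minor subdominant, borrowed from the parallel minor.
So the chord is C-Eb-G, a minor triad.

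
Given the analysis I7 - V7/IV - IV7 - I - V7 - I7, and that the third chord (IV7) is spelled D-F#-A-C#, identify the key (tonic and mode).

A major

The anchor chord is a major seventh chord on D, labeled IV7.
Counting down 3 scale steps from D places the tonic on A; a major seventh chord on degree 4 is diatonic only in major.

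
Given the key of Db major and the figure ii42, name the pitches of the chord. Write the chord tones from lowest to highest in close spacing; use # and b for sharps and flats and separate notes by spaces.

In Db major, the second degree is Eb, and the diatonic chord built there is a minor seventh chord.
Stacking thirds from Eb gives Eb-Gb-Bb-Db.
With the 42 figure the chord is in third inversion; from the bass Db upward in close position it reads Db-Eb-Gb-Bb.

Db Eb Gb Bb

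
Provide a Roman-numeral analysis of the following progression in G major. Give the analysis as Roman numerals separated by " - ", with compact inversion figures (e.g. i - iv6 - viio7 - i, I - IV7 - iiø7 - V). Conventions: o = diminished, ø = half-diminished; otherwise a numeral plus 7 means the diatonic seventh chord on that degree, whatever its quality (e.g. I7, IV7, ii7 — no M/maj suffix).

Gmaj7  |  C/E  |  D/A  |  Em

Gmaj7 has root G, degree 1 in G major, so I7.
C/E: major triad on C = scale degree 4 → IV6.
D/A: major triad on D = scale degree 5 → V64.
Em has root E, degree 6 in G major, so vi.

I7 - IV6 - V64 - vi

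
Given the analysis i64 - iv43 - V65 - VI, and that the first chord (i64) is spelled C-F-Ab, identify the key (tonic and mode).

The anchor chord is a minor triad on F, labeled i64.
If F is scale degree 1 and the mode makes that degree carry a minor triad, the tonic is F and the mode is minor.

F minor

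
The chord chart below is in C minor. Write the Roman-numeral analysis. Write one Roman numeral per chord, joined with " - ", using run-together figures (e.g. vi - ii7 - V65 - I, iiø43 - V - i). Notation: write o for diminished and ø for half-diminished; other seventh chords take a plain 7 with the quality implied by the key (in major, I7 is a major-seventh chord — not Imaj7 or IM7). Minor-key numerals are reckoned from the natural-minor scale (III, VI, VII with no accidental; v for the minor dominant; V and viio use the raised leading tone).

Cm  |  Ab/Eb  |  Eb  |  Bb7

Cm: root C is the tonic; minor triad there is i.
Ab/Eb has root Ab, degree 6 in C minor, so VI64.
Eb has root Eb, degree 3 in C minor, so III.
Bb7: root Bb is the subtonic; dominant seventh chord there is VII7.

i - VI64 - III - VII7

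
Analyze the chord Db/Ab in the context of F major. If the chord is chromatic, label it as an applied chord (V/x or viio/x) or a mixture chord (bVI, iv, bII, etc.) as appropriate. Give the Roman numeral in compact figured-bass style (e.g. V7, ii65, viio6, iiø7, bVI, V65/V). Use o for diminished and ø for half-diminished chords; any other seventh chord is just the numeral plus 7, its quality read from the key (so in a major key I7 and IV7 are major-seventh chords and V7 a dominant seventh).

Stacked in thirds the chord is Db-F-Ab: a major triad on Db.
Db is the lowered sixth degree of F major (diatonic 6 would be D). This is a major triad on the lowered sixth degree, borrowed from the parallel minor.
With Ab in the bass the chord is in second inversion, so the figured bass is 64.

bVI64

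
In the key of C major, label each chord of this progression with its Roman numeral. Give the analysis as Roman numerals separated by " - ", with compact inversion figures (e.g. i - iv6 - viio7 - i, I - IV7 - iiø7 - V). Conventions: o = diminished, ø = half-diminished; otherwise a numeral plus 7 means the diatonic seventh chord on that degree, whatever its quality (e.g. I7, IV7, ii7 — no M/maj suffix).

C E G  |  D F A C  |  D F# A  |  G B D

I - ii7 - V/V - V

C-E-G has root C, degree 1 in C major, so I.
D-F-A-C has root D, degree 2 in C major, so ii7.
D-F#-A: a major triad on D, the applied dominant of V → V/V.
G-B-D has root G, degree 5 in C major, so V.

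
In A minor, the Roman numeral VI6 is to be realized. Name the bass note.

A

VI in A minor has root F; the chord is F-A-C.
The figure 6 means first inversion — the third is in the bass.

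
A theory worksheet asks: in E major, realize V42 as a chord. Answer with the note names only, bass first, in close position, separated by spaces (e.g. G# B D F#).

A B D# F#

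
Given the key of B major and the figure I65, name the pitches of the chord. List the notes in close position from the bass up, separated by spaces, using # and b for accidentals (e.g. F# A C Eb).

The numeral's case and figure indicate a major seventh chord. In B major its root, scale degree 1, is B.
Stacking thirds from B gives B-D#-F#-A#.
The figured bass 65 indicates first inversion, placing the third (D#) in the bass: D#-F#-A#-B.

D# F# A# B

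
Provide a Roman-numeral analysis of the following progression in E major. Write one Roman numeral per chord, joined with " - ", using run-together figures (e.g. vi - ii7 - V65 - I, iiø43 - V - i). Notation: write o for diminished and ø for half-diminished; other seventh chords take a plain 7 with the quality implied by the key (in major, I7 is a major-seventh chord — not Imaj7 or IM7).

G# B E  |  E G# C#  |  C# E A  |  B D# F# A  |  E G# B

G#-B-E: major triad on E = scale degree 1 → I6.
E-G#-C# has root C#, degree 6 in E major, so vi6.
C#-E-A has root A, degree 4 in E major, so IV6.
B-D#-F#-A: dominant seventh chord on B = scale degree 5 → V7.
E-G#-B: root E is the tonic; major triad there is I.

I6 - vi6 - IV6 - V7 - I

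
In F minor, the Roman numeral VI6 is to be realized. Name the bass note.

F

VI in F minor has root Db; the chord is Db-F-Ab.
The figure 6 means first inversion — the third is in the bass.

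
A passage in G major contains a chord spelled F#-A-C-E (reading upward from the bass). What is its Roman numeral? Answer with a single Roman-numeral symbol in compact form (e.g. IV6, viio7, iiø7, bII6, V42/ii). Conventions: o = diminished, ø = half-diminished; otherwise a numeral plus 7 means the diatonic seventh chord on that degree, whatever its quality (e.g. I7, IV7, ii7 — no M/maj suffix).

viiø7

Stacked in thirds the chord is F#-A-C-E: a half-diminished seventh chord on F#.
F# is scale degree 7 in G major, and a half-diminished seventh chord on that degree is written viiø7.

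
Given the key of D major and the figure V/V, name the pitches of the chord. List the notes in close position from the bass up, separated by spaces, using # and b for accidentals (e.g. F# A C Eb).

The slash means an applied dominant: we want the dominant of V. In D major, V is A major, and its dominant is built on E.
Building a major triad on E gives E-G#-B.

E G# B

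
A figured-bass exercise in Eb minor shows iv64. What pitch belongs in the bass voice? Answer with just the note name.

iv in Eb minor has root Ab; the chord is Ab-Cb-Eb.
The figure 64 means second inversion — the fifth is in the bass.

Eb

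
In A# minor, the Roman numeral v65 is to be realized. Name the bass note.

G#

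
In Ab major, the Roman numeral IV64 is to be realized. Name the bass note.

Ab

IV in Ab major has root Db; the chord is Db-F-Ab.
The figure 64 means second inversion — the fifth is in the bass.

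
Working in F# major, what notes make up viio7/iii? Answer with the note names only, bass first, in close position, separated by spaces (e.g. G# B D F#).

G## B# D# F#

viio7/iii is a secondary leading-tone chord. The target iii is A# in F# major; the applied chord is rooted a semitone below, on G##.
Building a fully diminished seventh chord on G## gives G##-B#-D#-F#.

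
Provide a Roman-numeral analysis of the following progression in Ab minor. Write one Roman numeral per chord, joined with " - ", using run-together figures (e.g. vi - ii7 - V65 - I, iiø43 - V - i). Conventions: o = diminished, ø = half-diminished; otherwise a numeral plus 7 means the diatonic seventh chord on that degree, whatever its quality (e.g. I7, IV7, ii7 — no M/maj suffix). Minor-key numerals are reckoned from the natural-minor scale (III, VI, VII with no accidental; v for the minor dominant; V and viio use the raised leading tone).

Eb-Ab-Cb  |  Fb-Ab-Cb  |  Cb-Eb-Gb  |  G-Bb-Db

i64 - VI - III - viio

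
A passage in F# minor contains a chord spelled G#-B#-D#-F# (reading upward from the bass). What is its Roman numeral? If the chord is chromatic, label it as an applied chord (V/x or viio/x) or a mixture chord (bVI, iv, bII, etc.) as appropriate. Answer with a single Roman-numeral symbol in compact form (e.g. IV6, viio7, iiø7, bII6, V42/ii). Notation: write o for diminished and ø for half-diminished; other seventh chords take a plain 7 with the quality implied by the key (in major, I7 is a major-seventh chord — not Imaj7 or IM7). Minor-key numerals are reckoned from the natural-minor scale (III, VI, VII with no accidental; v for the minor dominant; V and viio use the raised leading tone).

V7/V

The pitches G#-B#-D#-F# form a dominant seventh chord rooted on G#.
G# is not a diatonic chord root with this quality in F# minor, but it lies a perfect fifth above C# (V), so the chord functions as an applied dominant of V.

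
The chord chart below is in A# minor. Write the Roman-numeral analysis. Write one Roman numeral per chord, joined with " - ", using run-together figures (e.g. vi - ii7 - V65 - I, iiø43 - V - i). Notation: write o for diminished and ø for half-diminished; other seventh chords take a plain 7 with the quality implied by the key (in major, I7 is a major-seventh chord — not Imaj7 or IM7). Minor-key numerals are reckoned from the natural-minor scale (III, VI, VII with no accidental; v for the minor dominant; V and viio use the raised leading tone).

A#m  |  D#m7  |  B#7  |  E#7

A#m: minor triad on A# = scale degree 1 → i.
D#m7: root D# is the subdominant; minor seventh chord there is iv7.
B#7: chromatic; B# is V of V, so V7/V.
E#7: dominant seventh chord on E# = scale degree 5 → V7.

i - iv7 - V7/V - V7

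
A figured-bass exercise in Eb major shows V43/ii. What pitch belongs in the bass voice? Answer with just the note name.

The applied chord V43/ii is rooted on C: C-E-G-Bb.
The figure 43 means second inversion — the fifth is in the bass.

G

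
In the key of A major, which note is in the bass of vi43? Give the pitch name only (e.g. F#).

C#

vi in A major has root F#; the chord is F#-A-C#-E.
The figure 43 means second inversion — the fifth is in the bass.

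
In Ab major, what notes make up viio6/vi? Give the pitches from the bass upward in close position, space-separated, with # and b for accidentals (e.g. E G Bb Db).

viio6/vi is a secondary leading-tone chord. The target vi is F in Ab major; the applied chord is rooted a semitone below, on E.
Building a diminished triad on E gives E-G-Bb.
The figured bass 6 indicates first inversion, placing the third (G) in the bass: G-Bb-E.

G Bb E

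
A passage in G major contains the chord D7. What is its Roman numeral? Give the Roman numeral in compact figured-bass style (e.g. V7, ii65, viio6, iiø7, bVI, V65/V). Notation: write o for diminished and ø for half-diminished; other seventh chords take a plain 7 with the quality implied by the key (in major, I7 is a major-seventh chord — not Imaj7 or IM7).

V7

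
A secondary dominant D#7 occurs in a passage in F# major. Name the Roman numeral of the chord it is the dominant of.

ii

The chord is a dominant seventh chord on D#.
A dominant resolves down a perfect fifth: D# → G#. In F# major, G# is scale degree 2, i.e. ii.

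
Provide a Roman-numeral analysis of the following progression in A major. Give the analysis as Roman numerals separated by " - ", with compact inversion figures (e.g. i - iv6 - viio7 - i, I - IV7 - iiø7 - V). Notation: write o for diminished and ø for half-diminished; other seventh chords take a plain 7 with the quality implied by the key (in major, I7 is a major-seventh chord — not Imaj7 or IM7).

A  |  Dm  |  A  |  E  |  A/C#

I - iv - I - V - I6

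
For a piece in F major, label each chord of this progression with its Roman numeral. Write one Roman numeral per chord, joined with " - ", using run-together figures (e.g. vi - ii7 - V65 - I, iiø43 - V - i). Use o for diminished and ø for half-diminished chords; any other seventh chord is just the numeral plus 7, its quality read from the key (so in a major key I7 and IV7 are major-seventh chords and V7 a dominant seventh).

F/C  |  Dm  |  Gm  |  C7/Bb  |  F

F/C: major triad on F = scale degree 1 → I64.
Dm has root D, degree 6 in F major, so vi.
Gm: root G is the supertonic; minor triad there is ii.
C7/Bb: dominant seventh chord on C = scale degree 5 → V42.
F: root F is the tonic; major triad there is I.

I64 - vi - ii - V42 - I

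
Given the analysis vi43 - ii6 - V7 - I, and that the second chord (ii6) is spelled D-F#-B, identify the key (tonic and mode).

A major

The chord Bm/D is a minor triad rooted on B; its label is ii6.
Counting down one scale step from B places the tonic on A; a minor triad on degree 2 is diatonic only in major.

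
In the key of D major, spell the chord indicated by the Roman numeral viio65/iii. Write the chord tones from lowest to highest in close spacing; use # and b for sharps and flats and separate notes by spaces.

The slash marks an applied leading-tone chord: viio of iii. In D major, iii is F#, so the leading tone to it is E#, a half step below.
Building a fully diminished seventh chord on E# gives E#-G#-B-D.
The figured bass 65 indicates first inversion, placing the third (G#) in the bass: G#-B-D-E#.

G# B D E#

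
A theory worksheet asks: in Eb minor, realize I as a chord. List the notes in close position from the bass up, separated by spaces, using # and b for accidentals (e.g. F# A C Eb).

Eb G Bb

Scale degree 1 in Eb minor is Eb; here the chord built on it is altered to a major triad. I is the major tonic (Picardy third), borrowed from the parallel major.
So the chord is Eb-G-Bb, a major triad.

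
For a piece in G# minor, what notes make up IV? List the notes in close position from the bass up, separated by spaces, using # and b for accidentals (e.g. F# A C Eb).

Scale degree 4 in G# minor is C#; here the chord built on it is altered to a major triad. IV is the major subdominant, borrowed from the parallel major.
So the chord is C#-E#-G#, a major triad.

C# E# G#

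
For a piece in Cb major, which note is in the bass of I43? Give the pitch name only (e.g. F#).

Gb

I in Cb major has root Cb; the chord is Cb-Eb-Gb-Bb.
The figure 43 means second inversion — the fifth is in the bass.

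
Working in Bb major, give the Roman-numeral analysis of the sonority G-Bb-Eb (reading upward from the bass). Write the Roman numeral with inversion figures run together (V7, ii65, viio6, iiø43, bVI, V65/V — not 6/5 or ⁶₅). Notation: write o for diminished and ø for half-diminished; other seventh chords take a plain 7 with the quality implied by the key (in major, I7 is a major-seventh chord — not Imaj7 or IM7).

Stacked in thirds the chord is Eb-G-Bb: a major triad on Eb.
Eb is scale degree 4 in Bb major, and a major triad on that degree is written IV.
With G in the bass the chord is in first inversion, so the figured bass is 6.

IV6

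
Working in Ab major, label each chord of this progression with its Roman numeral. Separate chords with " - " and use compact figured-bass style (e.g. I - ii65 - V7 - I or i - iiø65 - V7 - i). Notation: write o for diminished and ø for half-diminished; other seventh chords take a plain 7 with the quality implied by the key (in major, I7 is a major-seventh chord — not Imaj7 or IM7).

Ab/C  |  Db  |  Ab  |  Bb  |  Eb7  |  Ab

I6 - IV - I - V/V - V7 - I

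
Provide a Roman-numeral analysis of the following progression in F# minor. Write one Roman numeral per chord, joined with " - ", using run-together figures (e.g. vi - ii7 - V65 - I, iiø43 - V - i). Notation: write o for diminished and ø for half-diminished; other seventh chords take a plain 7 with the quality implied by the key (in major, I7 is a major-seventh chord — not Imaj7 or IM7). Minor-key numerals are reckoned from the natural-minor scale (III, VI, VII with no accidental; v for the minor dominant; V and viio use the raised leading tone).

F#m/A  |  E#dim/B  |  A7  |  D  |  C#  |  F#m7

i6 - viio64 - V7/VI - VI - V - i7

F#m/A has root F#, degree 1 in F# minor, so i6.
E#dim/B: root E# is the leading tone; diminished triad there is viio64.
A7: a dominant seventh chord on A, the applied dominant of VI → V7/VI.
D: major triad on D = scale degree 6 → VI.
C# has root C#, degree 5 in F# minor, so V.
F#m7 has root F#, degree 1 in F# minor, so i7.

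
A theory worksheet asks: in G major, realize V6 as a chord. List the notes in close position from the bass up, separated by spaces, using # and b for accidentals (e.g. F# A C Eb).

F# A D

The numeral's case and figure indicate a major triad. In G major its root, the dominant, is D.
Stacking thirds from D gives D-F#-A.
With the 6 figure the chord is in first inversion; from the bass F# upward in close position it reads F#-A-D.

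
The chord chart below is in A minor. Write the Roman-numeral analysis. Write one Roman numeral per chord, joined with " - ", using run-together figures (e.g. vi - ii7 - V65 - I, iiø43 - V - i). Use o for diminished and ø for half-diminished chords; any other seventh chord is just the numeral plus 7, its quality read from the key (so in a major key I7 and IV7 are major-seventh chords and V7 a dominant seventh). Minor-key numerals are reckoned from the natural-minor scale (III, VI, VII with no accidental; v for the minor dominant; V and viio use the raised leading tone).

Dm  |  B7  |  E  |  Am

Dm: root D is the subdominant; minor triad there is iv.
B7 is the secondary dominant of V (dominant seventh chord on B): V7/V.
E: major triad on E = scale degree 5 → V.
Am: minor triad on A = scale degree 1 → i.

iv - V7/V - V - i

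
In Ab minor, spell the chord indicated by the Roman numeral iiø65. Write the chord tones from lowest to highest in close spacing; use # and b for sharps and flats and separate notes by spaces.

Db Fb Ab Bb

In Ab minor, scale degree 2 is Bb, and the diatonic chord built there is a half-diminished seventh chord.
That chord is spelled Bb-Db-Fb-Ab.
With the 65 figure the chord is in first inversion; from the bass Db upward in close position it reads Db-Fb-Ab-Bb.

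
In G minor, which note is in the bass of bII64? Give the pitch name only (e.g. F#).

bII in G minor has root Ab; the chord is Ab-C-Eb.
The figure 64 means second inversion — the fifth is in the bass.

Eb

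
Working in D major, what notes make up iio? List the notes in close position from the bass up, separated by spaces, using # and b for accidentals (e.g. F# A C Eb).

E G Bb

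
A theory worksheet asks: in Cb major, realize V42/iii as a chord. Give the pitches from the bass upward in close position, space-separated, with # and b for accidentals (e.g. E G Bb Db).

The slash means an applied dominant: we want the dominant of iii. In Cb major, iii is Eb minor, and its dominant is built on Bb.
Building a dominant seventh chord on Bb gives Bb-D-F-Ab.
The figured bass 42 indicates third inversion, placing the seventh (Ab) in the bass: Ab-Bb-D-F.

Ab Bb D F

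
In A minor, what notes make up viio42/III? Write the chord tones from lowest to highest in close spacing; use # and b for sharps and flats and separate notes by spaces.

Ab B D F

viio42/III is a secondary leading-tone chord. The target III is C in A minor; the applied chord is rooted a semitone below, on B.
Building a fully diminished seventh chord on B gives B-D-F-Ab.
The figured bass 42 indicates third inversion, placing the seventh (Ab) in the bass: Ab-B-D-F.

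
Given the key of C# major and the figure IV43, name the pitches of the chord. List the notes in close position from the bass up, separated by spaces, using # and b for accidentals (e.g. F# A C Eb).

C# E# F# A#

In C# major, scale degree 4 is F#, and the diatonic chord built there is a major seventh chord.
That chord is spelled F#-A#-C#-E#.
With the 43 figure the chord is in second inversion; from the bass C# upward in close position it reads C#-E#-F#-A#.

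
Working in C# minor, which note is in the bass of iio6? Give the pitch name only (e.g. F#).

F#

iio in C# minor has root D#; the chord is D#-F#-A.
The figure 6 means first inversion — the third is in the bass.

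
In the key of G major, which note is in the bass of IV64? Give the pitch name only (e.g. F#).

IV in G major has root C; the chord is C-E-G.
The figure 64 means second inversion — the fifth is in the bass.

G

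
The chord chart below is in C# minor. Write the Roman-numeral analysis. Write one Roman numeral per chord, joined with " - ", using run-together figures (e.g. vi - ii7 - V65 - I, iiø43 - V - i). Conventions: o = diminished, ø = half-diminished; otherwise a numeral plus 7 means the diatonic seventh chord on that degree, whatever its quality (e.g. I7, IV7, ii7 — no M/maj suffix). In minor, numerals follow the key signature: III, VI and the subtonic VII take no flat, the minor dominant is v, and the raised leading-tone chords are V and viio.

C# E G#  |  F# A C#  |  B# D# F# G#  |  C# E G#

i - iv - V65 - i

C#-E-G# has root C#, degree 1 in C# minor, so i.
F#-A-C# has root F#, degree 4 in C# minor, so iv.
B#-D#-F#-G# has root G#, degree 5 in C# minor, so V65.
C#-E-G# has root C#, degree 1 in C# minor, so i.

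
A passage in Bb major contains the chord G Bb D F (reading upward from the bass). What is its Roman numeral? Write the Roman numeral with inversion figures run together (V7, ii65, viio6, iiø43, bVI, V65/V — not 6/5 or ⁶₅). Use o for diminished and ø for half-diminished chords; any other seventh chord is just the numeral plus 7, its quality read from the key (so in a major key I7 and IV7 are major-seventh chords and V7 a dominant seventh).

vi7

Stacked in thirds the chord is G-Bb-D-F: a minor seventh chord on G.
G is scale degree 6 in Bb major, and a minor seventh chord on that degree is written vi7.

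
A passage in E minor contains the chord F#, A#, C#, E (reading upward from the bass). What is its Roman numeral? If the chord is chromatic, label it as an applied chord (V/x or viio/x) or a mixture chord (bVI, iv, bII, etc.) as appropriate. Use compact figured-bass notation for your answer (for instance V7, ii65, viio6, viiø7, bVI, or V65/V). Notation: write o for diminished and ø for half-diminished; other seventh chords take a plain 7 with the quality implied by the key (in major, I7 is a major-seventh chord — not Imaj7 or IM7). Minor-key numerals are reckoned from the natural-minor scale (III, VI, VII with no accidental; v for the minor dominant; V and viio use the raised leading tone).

Stacked in thirds the chord is F#-A#-C#-E: a dominant seventh chord on F#.
F# is not a diatonic chord root with this quality in E minor, but it lies a perfect fifth above B (V), so the chord functions as an applied dominant of V.

V7/V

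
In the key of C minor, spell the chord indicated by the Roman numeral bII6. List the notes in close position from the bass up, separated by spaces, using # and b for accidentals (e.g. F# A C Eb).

F Ab Db

bII6 is the Neapolitan sixth — a major triad on the lowered second degree, here in its customary first inversion. In C minor that root is Db.
So the chord is Db-F-Ab.
With the 6 figure the chord is in first inversion; from the bass F upward in close position it reads F-Ab-Db.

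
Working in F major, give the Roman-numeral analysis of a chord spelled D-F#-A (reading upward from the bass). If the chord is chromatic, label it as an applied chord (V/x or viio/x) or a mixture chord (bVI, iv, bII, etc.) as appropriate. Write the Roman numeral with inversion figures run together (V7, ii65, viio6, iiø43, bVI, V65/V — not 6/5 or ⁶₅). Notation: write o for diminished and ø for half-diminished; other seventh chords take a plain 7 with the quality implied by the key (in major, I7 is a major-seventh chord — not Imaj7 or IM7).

V/ii

The pitches D-F#-A form a major triad rooted on D.
D is not a diatonic chord root with this quality in F major, but it lies a perfect fifth above G (ii), so the chord functions as an applied dominant of ii.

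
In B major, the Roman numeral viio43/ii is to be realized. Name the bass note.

F#

The applied chord viio43/ii is rooted on B#: B#-D#-F#-A.
The figure 43 means second inversion — the fifth is in the bass.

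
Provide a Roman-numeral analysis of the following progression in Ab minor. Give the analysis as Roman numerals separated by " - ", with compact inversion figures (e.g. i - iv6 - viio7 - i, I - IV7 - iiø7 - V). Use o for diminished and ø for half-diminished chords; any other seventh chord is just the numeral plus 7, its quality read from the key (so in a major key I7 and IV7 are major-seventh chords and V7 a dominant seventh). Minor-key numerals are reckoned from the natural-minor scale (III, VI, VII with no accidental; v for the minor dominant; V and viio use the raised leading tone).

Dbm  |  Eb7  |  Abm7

iv - V7 - i7

Dbm: root Db is the subdominant; minor triad there is iv.
Eb7 has root Eb, degree 5 in Ab minor, so V7.
Abm7: minor seventh chord on Ab = scale degree 1 → i7.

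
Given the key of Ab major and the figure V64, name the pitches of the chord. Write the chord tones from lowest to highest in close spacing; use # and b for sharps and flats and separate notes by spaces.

Bb Eb G

In Ab major, the fifth degree is Eb, and the diatonic chord built there is a major triad.
That chord is spelled Eb-G-Bb.
The figured bass 64 indicates second inversion, placing the fifth (Bb) in the bass: Bb-Eb-G.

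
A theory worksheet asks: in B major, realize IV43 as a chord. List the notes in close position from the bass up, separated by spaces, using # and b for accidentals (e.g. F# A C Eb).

B D# E G#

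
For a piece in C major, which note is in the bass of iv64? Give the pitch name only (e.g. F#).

iv in C major has root F; the chord is F-Ab-C.
The figure 64 means second inversion — the fifth is in the bass.

C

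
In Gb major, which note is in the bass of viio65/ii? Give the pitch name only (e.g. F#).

Bb

The applied chord viio65/ii is rooted on G: G-Bb-Db-Fb.
The figure 65 means first inversion — the third is in the bass.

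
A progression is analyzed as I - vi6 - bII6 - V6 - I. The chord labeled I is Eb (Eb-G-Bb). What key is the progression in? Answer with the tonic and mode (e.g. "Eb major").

The chord Eb is a major triad rooted on Eb; its label is I.
If Eb is scale degree 1 and the mode makes that degree carry a major triad, the tonic is Eb and the mode is major.

Eb major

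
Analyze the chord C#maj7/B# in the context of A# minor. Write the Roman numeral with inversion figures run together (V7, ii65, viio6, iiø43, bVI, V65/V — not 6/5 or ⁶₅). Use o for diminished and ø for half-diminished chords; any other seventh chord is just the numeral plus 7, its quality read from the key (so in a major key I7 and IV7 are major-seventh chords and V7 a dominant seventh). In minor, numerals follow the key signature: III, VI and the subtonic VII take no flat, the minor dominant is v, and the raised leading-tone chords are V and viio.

Stacked in thirds the chord is C#-E#-G#-B#: a major seventh chord on C#.
In A# minor, C# is the mediant; the diatonic major seventh chord there is III7.
With B# in the bass the chord is in third inversion, so the figured bass is 42.

III42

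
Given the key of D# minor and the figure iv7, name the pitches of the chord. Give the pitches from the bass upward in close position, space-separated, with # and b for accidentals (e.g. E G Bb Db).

G# B D# F#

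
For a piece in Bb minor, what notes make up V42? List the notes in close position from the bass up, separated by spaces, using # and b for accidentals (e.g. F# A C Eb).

Eb F A C

In Bb minor, the fifth degree is F. The dominant is major (leading tone raised), so V is a dominant seventh chord.
Stacking thirds from F gives F-A-C-Eb.
With the 42 figure the chord is in third inversion; from the bass Eb upward in close position it reads Eb-F-A-C.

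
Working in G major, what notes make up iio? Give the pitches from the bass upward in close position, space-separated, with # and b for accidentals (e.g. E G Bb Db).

A C Eb

Scale degree 2 in G major is A; here the chord built on it is altered to a diminished triad. iio is the diminished supertonic triad, borrowed from the parallel minor.
So the chord is A-C-Eb.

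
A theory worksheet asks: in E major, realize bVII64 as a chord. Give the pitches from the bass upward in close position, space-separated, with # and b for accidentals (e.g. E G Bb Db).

A D F#

Scale degree 7 in E major is D#; lowering it a half step gives D. bVII64 is a major triad on the lowered seventh degree (the subtonic), borrowed from the parallel minor.
So the chord is D-F#-A.
The figured bass 64 indicates second inversion, placing the fifth (A) in the bass: A-D-F#.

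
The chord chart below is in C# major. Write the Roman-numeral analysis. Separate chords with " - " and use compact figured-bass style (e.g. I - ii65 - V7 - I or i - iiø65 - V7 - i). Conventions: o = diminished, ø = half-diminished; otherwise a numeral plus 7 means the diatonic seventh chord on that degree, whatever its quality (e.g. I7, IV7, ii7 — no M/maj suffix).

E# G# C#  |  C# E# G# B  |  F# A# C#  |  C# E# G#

E#-G#-C#: root C# is the tonic; major triad there is I6.
C#-E#-G#-B: chromatic; C# is V of IV, so V7/IV.
F#-A#-C# has root F#, degree 4 in C# major, so IV.
C#-E#-G# has root C#, degree 1 in C# major, so I.

I6 - V7/IV - IV - I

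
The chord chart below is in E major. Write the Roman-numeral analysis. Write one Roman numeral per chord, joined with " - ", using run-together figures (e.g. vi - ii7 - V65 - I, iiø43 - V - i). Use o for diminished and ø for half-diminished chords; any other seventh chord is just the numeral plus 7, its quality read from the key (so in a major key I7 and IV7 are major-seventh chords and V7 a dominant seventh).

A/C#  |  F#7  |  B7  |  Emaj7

A/C#: major triad on A = scale degree 4 → IV6.
F#7 is the secondary dominant of V (dominant seventh chord on F#): V7/V.
B7: dominant seventh chord on B = scale degree 5 → V7.
Emaj7 has root E, degree 1 in E major, so I7.

IV6 - V7/V - V7 - I7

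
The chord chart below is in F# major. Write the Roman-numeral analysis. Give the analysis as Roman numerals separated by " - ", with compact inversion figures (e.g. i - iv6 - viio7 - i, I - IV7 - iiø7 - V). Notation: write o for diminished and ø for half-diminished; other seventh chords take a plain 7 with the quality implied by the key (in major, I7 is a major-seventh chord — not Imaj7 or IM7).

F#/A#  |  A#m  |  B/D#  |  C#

I6 - iii - IV6 - V

F#/A#: major triad on F# = scale degree 1 → I6.
A#m has root A#, degree 3 in F# major, so iii.
B/D#: root B is the subdominant; major triad there is IV6.
C# has root C#, degree 5 in F# major, so V.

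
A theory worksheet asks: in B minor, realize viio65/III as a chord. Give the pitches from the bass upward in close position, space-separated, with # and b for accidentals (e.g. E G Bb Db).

E G Bb C#

The slash marks an applied leading-tone chord: viio of III. In B minor, III is D, so the leading tone to it is C#, a half step below.
Building a fully diminished seventh chord on C# gives C#-E-G-Bb.
With the 65 figure the chord is in first inversion; from the bass E upward in close position it reads E-G-Bb-C#.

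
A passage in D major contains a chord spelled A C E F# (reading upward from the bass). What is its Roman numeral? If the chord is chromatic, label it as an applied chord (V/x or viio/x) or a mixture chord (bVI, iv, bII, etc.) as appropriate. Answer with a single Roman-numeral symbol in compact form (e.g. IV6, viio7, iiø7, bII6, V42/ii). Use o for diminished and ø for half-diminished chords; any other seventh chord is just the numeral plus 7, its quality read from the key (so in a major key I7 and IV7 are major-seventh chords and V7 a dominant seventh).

The pitches F#-A-C-E form a half-diminished seventh chord rooted on F#.
F# sits a half step below G (IV in D major); a diminished chord there is the applied leading-tone chord of IV.
With A in the bass the chord is in first inversion, so the figured bass is 65.

viiø65/IV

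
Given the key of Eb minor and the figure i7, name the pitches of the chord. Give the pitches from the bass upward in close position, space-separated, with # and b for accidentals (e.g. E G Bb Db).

The numeral's case and figure indicate a minor seventh chord. In Eb minor its root, the first degree, is Eb.
That chord is spelled Eb-Gb-Bb-Db.

Eb Gb Bb Db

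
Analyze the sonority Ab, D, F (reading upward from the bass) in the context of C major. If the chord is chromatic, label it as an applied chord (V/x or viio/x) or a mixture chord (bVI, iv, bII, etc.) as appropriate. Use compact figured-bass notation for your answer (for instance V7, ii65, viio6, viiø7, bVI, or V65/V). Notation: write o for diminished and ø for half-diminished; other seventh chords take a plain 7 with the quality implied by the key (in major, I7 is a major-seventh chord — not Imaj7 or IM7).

iio64

The pitches D-F-Ab form a diminished triad rooted on D.
D is the second degree of C major. This is the diminished supertonic triad, borrowed from the parallel minor.
With Ab in the bass the chord is in second inversion, so the figured bass is 64.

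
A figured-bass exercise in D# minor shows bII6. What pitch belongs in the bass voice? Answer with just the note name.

bII in D# minor has root E; the chord is E-G#-B.
The figure 6 means first inversion — the third is in the bass.

G#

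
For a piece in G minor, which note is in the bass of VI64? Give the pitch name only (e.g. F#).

VI in G minor has root Eb; the chord is Eb-G-Bb.
The figure 64 means second inversion — the fifth is in the bass.

Bb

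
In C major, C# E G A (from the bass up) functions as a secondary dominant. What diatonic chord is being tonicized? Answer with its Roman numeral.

The chord is a dominant seventh chord on A.
A dominant resolves down a perfect fifth: A → D. In C major, D is scale degree 2, i.e. ii.

ii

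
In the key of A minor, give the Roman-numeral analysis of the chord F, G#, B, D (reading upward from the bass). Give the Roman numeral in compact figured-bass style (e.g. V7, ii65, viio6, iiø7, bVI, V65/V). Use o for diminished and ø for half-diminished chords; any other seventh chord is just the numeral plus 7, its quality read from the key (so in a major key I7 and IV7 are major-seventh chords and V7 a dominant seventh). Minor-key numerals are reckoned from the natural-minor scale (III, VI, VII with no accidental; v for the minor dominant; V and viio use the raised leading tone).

viio42

The pitches G#-B-D-F form a fully diminished seventh chord rooted on G#.
G# is scale degree 7 in A minor, and a fully diminished seventh chord on that degree is written viio7.
With F in the bass the chord is in third inversion, so the figured bass is 42.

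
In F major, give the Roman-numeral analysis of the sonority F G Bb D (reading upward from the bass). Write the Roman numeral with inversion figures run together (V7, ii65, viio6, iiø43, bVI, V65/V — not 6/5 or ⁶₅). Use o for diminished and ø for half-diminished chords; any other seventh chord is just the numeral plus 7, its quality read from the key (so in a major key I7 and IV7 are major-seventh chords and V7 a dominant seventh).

The pitches G-Bb-D-F form a minor seventh chord rooted on G.
G is scale degree 2 in F major, and a minor seventh chord on that degree is written ii7.
With F in the bass the chord is in third inversion, so the figured bass is 42.

ii42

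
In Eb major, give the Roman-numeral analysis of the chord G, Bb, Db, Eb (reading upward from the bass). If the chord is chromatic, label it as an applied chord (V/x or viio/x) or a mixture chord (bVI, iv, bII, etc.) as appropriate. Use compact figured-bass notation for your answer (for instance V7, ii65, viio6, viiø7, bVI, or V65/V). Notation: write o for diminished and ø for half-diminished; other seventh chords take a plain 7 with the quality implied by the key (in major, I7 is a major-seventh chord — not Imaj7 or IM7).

V65/IV

The pitches Eb-G-Bb-Db form a dominant seventh chord rooted on Eb.
Eb is not a diatonic chord root with this quality in Eb major, but it lies a perfect fifth above Ab (IV), so the chord functions as an applied dominant of IV.
With G in the bass the chord is in first inversion, so the figured bass is 65.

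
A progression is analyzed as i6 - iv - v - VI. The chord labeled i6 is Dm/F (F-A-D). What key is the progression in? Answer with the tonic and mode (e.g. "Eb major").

D minor

i6 is given as F-A-D — a minor triad with root D.
If D is scale degree 1 and the mode makes that degree carry a minor triad, the tonic is D and the mode is minor.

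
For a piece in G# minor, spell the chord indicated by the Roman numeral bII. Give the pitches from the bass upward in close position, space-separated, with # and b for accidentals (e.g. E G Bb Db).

A C# E

Scale degree 2 in G# minor is A#; lowering it a half step gives A. bII is the Neapolitan chord — a major triad on the lowered second degree.
So the chord is A-C#-E.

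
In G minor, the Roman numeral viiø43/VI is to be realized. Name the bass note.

Ab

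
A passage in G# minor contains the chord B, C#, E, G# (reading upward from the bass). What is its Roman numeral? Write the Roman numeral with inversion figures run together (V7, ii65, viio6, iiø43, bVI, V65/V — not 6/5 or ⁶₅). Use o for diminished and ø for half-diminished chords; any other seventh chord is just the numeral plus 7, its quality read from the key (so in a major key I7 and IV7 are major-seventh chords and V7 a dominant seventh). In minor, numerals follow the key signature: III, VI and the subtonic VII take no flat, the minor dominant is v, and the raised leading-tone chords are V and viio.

Stacked in thirds the chord is C#-E-G#-B: a minor seventh chord on C#.
In G# minor, C# is the subdominant; the diatonic minor seventh chord there is iv7.
With B in the bass the chord is in third inversion, so the figured bass is 42.

iv42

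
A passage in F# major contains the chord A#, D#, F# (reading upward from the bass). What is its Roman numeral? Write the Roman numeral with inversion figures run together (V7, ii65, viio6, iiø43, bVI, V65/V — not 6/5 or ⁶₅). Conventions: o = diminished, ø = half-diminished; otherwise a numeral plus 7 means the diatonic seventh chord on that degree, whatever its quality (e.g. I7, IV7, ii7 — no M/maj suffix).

vi64

Stacked in thirds the chord is D#-F#-A#: a minor triad on D#.
D# is scale degree 6 in F# major, and a minor triad on that degree is written vi.
With A# in the bass the chord is in second inversion, so the figured bass is 64.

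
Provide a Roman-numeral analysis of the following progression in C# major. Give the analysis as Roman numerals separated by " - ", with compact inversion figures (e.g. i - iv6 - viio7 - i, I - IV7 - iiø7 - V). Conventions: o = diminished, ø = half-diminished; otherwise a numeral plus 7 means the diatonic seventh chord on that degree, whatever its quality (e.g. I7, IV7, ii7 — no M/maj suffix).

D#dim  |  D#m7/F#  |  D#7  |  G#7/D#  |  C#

iio - ii65 - V7/V - V43 - I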